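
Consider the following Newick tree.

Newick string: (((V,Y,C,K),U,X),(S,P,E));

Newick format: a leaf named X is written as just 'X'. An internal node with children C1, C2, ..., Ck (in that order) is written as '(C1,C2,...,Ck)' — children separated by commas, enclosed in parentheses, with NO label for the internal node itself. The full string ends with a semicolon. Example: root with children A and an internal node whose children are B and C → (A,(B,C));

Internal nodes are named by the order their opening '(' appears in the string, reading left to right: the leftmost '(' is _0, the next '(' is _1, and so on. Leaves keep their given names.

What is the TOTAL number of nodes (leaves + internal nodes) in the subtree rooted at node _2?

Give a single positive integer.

Newick: (((V,Y,C,K),U,X),(S,P,E));
Locate _2: it is the '(' at position 2 (the 3rd '(' reading left to right).
Query: subtree rooted at _2
_2: subtree_size = 1 + 4
  V: subtree_size = 1 + 0
  Y: subtree_size = 1 + 0
  C: subtree_size = 1 + 0
  K: subtree_size = 1 + 0
Total subtree size of _2: 5

Answer: 5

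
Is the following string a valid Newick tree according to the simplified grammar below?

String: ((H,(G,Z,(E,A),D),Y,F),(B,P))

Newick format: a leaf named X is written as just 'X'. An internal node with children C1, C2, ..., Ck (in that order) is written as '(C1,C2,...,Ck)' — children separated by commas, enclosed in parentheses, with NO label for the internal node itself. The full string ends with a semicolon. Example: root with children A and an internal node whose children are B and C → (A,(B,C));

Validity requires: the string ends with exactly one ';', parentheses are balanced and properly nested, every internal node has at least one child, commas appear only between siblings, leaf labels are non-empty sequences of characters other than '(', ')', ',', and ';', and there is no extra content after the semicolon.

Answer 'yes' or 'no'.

Input: ((H,(G,Z,(E,A),D),Y,F),(B,P))
Paren balance: 5 '(' vs 5 ')' OK
Ends with single ';': False
Full parse: FAILS (must end with ;)
Valid: False

Answer: no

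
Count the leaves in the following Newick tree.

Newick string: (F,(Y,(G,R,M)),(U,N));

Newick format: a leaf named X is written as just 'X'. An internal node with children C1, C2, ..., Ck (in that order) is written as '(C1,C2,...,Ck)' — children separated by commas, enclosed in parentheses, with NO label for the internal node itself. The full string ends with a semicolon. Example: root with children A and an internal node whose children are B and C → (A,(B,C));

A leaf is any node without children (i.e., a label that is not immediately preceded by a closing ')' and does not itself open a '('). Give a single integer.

Answer: 7

Derivation:
Newick: (F,(Y,(G,R,M)),(U,N));
Scan left-to-right; a leaf is any maximal label run not followed by '(':
  pos 1: leaf 'F' → count = 1
  pos 4: leaf 'Y' → count = 2
  pos 7: leaf 'G' → count = 3
  pos 9: leaf 'R' → count = 4
  pos 11: leaf 'M' → count = 5
  pos 16: leaf 'U' → count = 6
  pos 18: leaf 'N' → count = 7
Total leaves: 7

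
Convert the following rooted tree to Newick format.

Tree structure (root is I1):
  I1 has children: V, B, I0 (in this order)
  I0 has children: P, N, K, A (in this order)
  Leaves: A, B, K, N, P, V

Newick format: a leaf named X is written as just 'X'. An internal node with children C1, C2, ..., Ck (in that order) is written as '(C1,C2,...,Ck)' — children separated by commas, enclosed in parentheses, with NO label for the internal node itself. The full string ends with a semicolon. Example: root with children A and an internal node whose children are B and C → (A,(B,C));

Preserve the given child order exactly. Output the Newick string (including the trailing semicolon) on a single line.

Answer: (V,B,(P,N,K,A));

Derivation:
internal I1 with children ['V', 'B', 'I0']
  leaf 'V' → 'V'
  leaf 'B' → 'B'
  internal I0 with children ['P', 'N', 'K', 'A']
    leaf 'P' → 'P'
    leaf 'N' → 'N'
    leaf 'K' → 'K'
    leaf 'A' → 'A'
  → '(P,N,K,A)'
→ '(V,B,(P,N,K,A))'
Final: (V,B,(P,N,K,A));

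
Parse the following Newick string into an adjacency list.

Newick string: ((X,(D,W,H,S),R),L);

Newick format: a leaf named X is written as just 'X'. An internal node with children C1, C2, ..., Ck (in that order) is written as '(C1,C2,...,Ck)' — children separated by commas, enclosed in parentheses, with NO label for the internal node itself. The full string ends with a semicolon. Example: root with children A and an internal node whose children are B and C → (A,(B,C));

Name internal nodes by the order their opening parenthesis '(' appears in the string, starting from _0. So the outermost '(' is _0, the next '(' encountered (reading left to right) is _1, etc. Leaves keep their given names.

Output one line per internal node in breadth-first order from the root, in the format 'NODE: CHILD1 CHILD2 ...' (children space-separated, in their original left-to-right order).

Answer: _0: _1 L
_1: X _2 R
_2: D W H S

Derivation:
Input: ((X,(D,W,H,S),R),L);
Scanning left-to-right, naming '(' by encounter order:
  pos 0: '(' -> open internal node _0 (depth 1)
  pos 1: '(' -> open internal node _1 (depth 2)
  pos 4: '(' -> open internal node _2 (depth 3)
  pos 12: ')' -> close internal node _2 (now at depth 2)
  pos 15: ')' -> close internal node _1 (now at depth 1)
  pos 18: ')' -> close internal node _0 (now at depth 0)
Total internal nodes: 3
BFS adjacency from root:
  _0: _1 L
  _1: X _2 R
  _2: D W H S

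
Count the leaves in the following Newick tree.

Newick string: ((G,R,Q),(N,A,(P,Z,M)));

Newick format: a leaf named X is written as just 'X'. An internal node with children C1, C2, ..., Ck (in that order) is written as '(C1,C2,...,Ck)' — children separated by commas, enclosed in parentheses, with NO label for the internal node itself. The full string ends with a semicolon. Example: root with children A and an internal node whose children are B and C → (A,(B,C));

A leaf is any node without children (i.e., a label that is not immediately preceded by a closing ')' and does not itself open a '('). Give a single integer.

Answer: 8

Derivation:
Newick: ((G,R,Q),(N,A,(P,Z,M)));
Scan left-to-right; a leaf is any maximal label run not followed by '(':
  pos 2: leaf 'G' → count = 1
  pos 4: leaf 'R' → count = 2
  pos 6: leaf 'Q' → count = 3
  pos 10: leaf 'N' → count = 4
  pos 12: leaf 'A' → count = 5
  pos 15: leaf 'P' → count = 6
  pos 17: leaf 'Z' → count = 7
  pos 19: leaf 'M' → count = 8
Total leaves: 8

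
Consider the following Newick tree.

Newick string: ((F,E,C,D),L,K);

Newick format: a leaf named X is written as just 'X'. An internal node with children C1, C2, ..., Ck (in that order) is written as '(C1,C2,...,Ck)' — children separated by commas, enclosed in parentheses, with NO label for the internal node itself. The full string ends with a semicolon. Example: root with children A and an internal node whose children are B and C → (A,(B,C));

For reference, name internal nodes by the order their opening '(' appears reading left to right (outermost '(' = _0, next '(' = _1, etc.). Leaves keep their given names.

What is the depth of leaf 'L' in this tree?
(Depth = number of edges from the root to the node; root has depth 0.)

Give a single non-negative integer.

Newick: ((F,E,C,D),L,K);
Naming internals by '(' encounter order: outermost '(' = _0, next = _1, ...
Query node: L
Path from root: _0 -> L
Depth of L: 1 (number of edges from root)

Answer: 1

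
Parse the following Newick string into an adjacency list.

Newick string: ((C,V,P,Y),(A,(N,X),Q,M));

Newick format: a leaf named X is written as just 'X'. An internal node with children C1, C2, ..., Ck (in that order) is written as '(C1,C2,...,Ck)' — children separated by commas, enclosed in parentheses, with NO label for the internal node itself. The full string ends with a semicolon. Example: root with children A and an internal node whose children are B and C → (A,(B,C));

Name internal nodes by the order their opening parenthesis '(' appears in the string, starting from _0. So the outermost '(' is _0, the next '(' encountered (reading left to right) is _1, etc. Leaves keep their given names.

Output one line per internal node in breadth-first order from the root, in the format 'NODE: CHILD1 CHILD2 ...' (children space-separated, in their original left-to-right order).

Answer: _0: _1 _2
_1: C V P Y
_2: A _3 Q M
_3: N X

Derivation:
Input: ((C,V,P,Y),(A,(N,X),Q,M));
Scanning left-to-right, naming '(' by encounter order:
  pos 0: '(' -> open internal node _0 (depth 1)
  pos 1: '(' -> open internal node _1 (depth 2)
  pos 9: ')' -> close internal node _1 (now at depth 1)
  pos 11: '(' -> open internal node _2 (depth 2)
  pos 14: '(' -> open internal node _3 (depth 3)
  pos 18: ')' -> close internal node _3 (now at depth 2)
  pos 23: ')' -> close internal node _2 (now at depth 1)
  pos 24: ')' -> close internal node _0 (now at depth 0)
Total internal nodes: 4
BFS adjacency from root:
  _0: _1 _2
  _1: C V P Y
  _2: A _3 Q M
  _3: N X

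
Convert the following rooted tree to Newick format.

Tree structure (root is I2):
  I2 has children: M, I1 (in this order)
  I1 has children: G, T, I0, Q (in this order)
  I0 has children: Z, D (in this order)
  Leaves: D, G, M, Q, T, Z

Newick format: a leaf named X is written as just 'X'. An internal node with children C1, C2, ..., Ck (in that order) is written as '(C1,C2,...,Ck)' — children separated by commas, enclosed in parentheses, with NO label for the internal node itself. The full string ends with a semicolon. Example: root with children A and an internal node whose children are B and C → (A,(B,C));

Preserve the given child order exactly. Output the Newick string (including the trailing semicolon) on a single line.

Answer: (M,(G,T,(Z,D),Q));

Derivation:
internal I2 with children ['M', 'I1']
  leaf 'M' → 'M'
  internal I1 with children ['G', 'T', 'I0', 'Q']
    leaf 'G' → 'G'
    leaf 'T' → 'T'
    internal I0 with children ['Z', 'D']
      leaf 'Z' → 'Z'
      leaf 'D' → 'D'
    → '(Z,D)'
    leaf 'Q' → 'Q'
  → '(G,T,(Z,D),Q)'
→ '(M,(G,T,(Z,D),Q))'
Final: (M,(G,T,(Z,D),Q));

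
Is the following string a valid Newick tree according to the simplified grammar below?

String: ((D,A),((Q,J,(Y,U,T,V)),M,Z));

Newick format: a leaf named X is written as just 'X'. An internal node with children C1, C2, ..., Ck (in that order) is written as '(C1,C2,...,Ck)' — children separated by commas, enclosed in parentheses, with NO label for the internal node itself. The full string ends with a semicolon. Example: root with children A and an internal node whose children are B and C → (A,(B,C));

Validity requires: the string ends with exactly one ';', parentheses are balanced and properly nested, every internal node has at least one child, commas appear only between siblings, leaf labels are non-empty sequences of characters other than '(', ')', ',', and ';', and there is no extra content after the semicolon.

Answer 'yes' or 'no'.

Answer: yes

Derivation:
Input: ((D,A),((Q,J,(Y,U,T,V)),M,Z));
Paren balance: 5 '(' vs 5 ')' OK
Ends with single ';': True
Full parse: OK
Valid: True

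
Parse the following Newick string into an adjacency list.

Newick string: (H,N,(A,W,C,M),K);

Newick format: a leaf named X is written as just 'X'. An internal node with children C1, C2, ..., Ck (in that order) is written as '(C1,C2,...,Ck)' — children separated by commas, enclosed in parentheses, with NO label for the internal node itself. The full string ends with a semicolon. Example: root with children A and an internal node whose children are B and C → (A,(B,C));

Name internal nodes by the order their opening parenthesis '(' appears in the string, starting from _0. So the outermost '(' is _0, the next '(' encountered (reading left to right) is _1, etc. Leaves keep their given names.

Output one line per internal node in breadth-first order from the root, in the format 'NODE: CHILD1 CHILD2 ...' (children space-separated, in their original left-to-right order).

Input: (H,N,(A,W,C,M),K);
Scanning left-to-right, naming '(' by encounter order:
  pos 0: '(' -> open internal node _0 (depth 1)
  pos 5: '(' -> open internal node _1 (depth 2)
  pos 13: ')' -> close internal node _1 (now at depth 1)
  pos 16: ')' -> close internal node _0 (now at depth 0)
Total internal nodes: 2
BFS adjacency from root:
  _0: H N _1 K
  _1: A W C M

Answer: _0: H N _1 K
_1: A W C M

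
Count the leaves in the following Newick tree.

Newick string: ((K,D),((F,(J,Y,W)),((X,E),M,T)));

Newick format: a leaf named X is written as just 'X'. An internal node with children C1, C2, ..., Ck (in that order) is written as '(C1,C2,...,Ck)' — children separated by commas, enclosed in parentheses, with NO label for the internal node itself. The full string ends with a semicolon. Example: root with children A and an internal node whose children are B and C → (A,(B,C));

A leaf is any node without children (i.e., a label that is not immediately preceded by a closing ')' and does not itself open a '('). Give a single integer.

Answer: 10

Derivation:
Newick: ((K,D),((F,(J,Y,W)),((X,E),M,T)));
Scan left-to-right; a leaf is any maximal label run not followed by '(':
  pos 2: leaf 'K' → count = 1
  pos 4: leaf 'D' → count = 2
  pos 9: leaf 'F' → count = 3
  pos 12: leaf 'J' → count = 4
  pos 14: leaf 'Y' → count = 5
  pos 16: leaf 'W' → count = 6
  pos 22: leaf 'X' → count = 7
  pos 24: leaf 'E' → count = 8
  pos 27: leaf 'M' → count = 9
  pos 29: leaf 'T' → count = 10
Total leaves: 10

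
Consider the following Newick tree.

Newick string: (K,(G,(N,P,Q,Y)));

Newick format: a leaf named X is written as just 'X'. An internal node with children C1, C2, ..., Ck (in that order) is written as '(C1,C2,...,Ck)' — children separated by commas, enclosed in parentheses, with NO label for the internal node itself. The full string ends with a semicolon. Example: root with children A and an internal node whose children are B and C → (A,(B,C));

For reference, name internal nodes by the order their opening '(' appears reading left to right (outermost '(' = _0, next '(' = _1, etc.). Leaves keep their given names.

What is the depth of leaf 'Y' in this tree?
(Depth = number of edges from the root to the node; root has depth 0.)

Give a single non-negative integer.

Newick: (K,(G,(N,P,Q,Y)));
Naming internals by '(' encounter order: outermost '(' = _0, next = _1, ...
Query node: Y
Path from root: _0 -> _1 -> _2 -> Y
Depth of Y: 3 (number of edges from root)

Answer: 3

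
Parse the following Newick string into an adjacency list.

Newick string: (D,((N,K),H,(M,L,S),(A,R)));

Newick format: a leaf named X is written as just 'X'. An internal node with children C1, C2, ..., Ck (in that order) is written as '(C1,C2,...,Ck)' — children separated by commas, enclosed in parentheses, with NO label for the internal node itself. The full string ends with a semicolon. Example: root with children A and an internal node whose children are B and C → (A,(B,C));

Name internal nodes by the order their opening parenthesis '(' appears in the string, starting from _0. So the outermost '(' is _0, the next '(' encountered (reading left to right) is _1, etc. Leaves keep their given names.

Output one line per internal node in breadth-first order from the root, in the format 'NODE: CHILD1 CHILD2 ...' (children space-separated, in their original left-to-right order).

Answer: _0: D _1
_1: _2 H _3 _4
_2: N K
_3: M L S
_4: A R

Derivation:
Input: (D,((N,K),H,(M,L,S),(A,R)));
Scanning left-to-right, naming '(' by encounter order:
  pos 0: '(' -> open internal node _0 (depth 1)
  pos 3: '(' -> open internal node _1 (depth 2)
  pos 4: '(' -> open internal node _2 (depth 3)
  pos 8: ')' -> close internal node _2 (now at depth 2)
  pos 12: '(' -> open internal node _3 (depth 3)
  pos 18: ')' -> close internal node _3 (now at depth 2)
  pos 20: '(' -> open internal node _4 (depth 3)
  pos 24: ')' -> close internal node _4 (now at depth 2)
  pos 25: ')' -> close internal node _1 (now at depth 1)
  pos 26: ')' -> close internal node _0 (now at depth 0)
Total internal nodes: 5
BFS adjacency from root:
  _0: D _1
  _1: _2 H _3 _4
  _2: N K
  _3: M L S
  _4: A R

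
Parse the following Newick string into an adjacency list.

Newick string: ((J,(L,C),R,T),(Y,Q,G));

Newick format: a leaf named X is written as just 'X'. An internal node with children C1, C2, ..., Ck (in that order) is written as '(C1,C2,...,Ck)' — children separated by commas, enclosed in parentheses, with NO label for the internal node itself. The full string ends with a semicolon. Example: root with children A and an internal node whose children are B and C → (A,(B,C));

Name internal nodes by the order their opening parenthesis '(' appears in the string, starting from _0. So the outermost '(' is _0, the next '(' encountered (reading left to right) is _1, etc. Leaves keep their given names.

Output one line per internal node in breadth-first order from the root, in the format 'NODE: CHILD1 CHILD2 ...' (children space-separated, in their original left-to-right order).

Input: ((J,(L,C),R,T),(Y,Q,G));
Scanning left-to-right, naming '(' by encounter order:
  pos 0: '(' -> open internal node _0 (depth 1)
  pos 1: '(' -> open internal node _1 (depth 2)
  pos 4: '(' -> open internal node _2 (depth 3)
  pos 8: ')' -> close internal node _2 (now at depth 2)
  pos 13: ')' -> close internal node _1 (now at depth 1)
  pos 15: '(' -> open internal node _3 (depth 2)
  pos 21: ')' -> close internal node _3 (now at depth 1)
  pos 22: ')' -> close internal node _0 (now at depth 0)
Total internal nodes: 4
BFS adjacency from root:
  _0: _1 _3
  _1: J _2 R T
  _3: Y Q G
  _2: L C

Answer: _0: _1 _3
_1: J _2 R T
_3: Y Q G
_2: L C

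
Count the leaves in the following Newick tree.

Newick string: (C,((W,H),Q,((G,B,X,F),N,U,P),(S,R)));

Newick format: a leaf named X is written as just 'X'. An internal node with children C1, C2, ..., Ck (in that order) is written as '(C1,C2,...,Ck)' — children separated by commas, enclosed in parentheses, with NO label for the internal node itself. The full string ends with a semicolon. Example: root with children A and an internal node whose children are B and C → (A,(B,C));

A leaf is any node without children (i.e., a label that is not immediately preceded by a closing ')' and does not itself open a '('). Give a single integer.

Answer: 13

Derivation:
Newick: (C,((W,H),Q,((G,B,X,F),N,U,P),(S,R)));
Scan left-to-right; a leaf is any maximal label run not followed by '(':
  pos 1: leaf 'C' → count = 1
  pos 5: leaf 'W' → count = 2
  pos 7: leaf 'H' → count = 3
  pos 10: leaf 'Q' → count = 4
  pos 14: leaf 'G' → count = 5
  pos 16: leaf 'B' → count = 6
  pos 18: leaf 'X' → count = 7
  pos 20: leaf 'F' → count = 8
  pos 23: leaf 'N' → count = 9
  pos 25: leaf 'U' → count = 10
  pos 27: leaf 'P' → count = 11
  pos 31: leaf 'S' → count = 12
  pos 33: leaf 'R' → count = 13
Total leaves: 13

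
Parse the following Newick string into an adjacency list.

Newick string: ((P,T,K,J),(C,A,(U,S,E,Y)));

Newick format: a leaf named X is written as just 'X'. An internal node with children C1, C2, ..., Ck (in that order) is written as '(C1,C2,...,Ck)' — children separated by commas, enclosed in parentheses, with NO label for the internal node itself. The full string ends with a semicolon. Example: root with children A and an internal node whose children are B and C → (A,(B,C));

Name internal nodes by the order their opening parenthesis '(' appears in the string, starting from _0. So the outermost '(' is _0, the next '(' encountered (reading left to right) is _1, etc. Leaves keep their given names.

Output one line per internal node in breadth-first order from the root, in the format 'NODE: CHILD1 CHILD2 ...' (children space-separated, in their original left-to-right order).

Input: ((P,T,K,J),(C,A,(U,S,E,Y)));
Scanning left-to-right, naming '(' by encounter order:
  pos 0: '(' -> open internal node _0 (depth 1)
  pos 1: '(' -> open internal node _1 (depth 2)
  pos 9: ')' -> close internal node _1 (now at depth 1)
  pos 11: '(' -> open internal node _2 (depth 2)
  pos 16: '(' -> open internal node _3 (depth 3)
  pos 24: ')' -> close internal node _3 (now at depth 2)
  pos 25: ')' -> close internal node _2 (now at depth 1)
  pos 26: ')' -> close internal node _0 (now at depth 0)
Total internal nodes: 4
BFS adjacency from root:
  _0: _1 _2
  _1: P T K J
  _2: C A _3
  _3: U S E Y

Answer: _0: _1 _2
_1: P T K J
_2: C A _3
_3: U S E Y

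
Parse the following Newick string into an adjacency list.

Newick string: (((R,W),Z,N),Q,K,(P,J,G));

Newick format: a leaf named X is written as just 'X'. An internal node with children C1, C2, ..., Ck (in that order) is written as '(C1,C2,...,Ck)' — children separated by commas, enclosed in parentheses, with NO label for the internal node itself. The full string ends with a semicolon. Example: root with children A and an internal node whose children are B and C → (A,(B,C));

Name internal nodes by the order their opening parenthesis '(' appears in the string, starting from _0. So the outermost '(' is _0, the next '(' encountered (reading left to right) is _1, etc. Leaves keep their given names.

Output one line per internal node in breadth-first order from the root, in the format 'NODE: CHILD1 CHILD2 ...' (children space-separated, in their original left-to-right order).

Answer: _0: _1 Q K _3
_1: _2 Z N
_3: P J G
_2: R W

Derivation:
Input: (((R,W),Z,N),Q,K,(P,J,G));
Scanning left-to-right, naming '(' by encounter order:
  pos 0: '(' -> open internal node _0 (depth 1)
  pos 1: '(' -> open internal node _1 (depth 2)
  pos 2: '(' -> open internal node _2 (depth 3)
  pos 6: ')' -> close internal node _2 (now at depth 2)
  pos 11: ')' -> close internal node _1 (now at depth 1)
  pos 17: '(' -> open internal node _3 (depth 2)
  pos 23: ')' -> close internal node _3 (now at depth 1)
  pos 24: ')' -> close internal node _0 (now at depth 0)
Total internal nodes: 4
BFS adjacency from root:
  _0: _1 Q K _3
  _1: _2 Z N
  _3: P J G
  _2: R W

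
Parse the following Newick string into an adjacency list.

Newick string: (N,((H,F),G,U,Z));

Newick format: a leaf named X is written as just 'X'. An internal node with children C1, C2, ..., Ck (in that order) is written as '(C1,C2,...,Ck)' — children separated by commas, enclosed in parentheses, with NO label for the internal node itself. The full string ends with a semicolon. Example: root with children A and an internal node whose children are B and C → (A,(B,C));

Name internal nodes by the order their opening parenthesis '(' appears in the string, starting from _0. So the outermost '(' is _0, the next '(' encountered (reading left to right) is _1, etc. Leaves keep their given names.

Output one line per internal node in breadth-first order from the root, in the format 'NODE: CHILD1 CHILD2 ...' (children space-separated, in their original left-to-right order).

Input: (N,((H,F),G,U,Z));
Scanning left-to-right, naming '(' by encounter order:
  pos 0: '(' -> open internal node _0 (depth 1)
  pos 3: '(' -> open internal node _1 (depth 2)
  pos 4: '(' -> open internal node _2 (depth 3)
  pos 8: ')' -> close internal node _2 (now at depth 2)
  pos 15: ')' -> close internal node _1 (now at depth 1)
  pos 16: ')' -> close internal node _0 (now at depth 0)
Total internal nodes: 3
BFS adjacency from root:
  _0: N _1
  _1: _2 G U Z
  _2: H F

Answer: _0: N _1
_1: _2 G U Z
_2: H F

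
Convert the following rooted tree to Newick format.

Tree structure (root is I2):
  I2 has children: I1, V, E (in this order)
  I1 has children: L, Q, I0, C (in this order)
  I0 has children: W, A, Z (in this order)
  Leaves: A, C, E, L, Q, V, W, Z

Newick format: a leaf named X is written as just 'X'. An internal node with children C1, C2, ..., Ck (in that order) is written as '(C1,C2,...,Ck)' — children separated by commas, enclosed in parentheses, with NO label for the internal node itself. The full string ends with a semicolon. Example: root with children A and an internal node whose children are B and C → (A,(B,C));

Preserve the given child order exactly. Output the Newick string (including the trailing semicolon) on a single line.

internal I2 with children ['I1', 'V', 'E']
  internal I1 with children ['L', 'Q', 'I0', 'C']
    leaf 'L' → 'L'
    leaf 'Q' → 'Q'
    internal I0 with children ['W', 'A', 'Z']
      leaf 'W' → 'W'
      leaf 'A' → 'A'
      leaf 'Z' → 'Z'
    → '(W,A,Z)'
    leaf 'C' → 'C'
  → '(L,Q,(W,A,Z),C)'
  leaf 'V' → 'V'
  leaf 'E' → 'E'
→ '((L,Q,(W,A,Z),C),V,E)'
Final: ((L,Q,(W,A,Z),C),V,E);

Answer: ((L,Q,(W,A,Z),C),V,E);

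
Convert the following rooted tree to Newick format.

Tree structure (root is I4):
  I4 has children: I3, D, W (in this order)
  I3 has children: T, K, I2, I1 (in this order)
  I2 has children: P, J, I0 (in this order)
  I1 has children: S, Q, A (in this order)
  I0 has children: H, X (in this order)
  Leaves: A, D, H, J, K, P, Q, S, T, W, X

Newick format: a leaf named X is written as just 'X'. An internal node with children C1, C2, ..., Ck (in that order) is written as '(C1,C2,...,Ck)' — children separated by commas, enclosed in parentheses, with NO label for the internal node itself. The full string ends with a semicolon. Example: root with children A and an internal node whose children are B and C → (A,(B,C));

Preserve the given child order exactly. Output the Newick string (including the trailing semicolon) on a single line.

Answer: ((T,K,(P,J,(H,X)),(S,Q,A)),D,W);

Derivation:
internal I4 with children ['I3', 'D', 'W']
  internal I3 with children ['T', 'K', 'I2', 'I1']
    leaf 'T' → 'T'
    leaf 'K' → 'K'
    internal I2 with children ['P', 'J', 'I0']
      leaf 'P' → 'P'
      leaf 'J' → 'J'
      internal I0 with children ['H', 'X']
        leaf 'H' → 'H'
        leaf 'X' → 'X'
      → '(H,X)'
    → '(P,J,(H,X))'
    internal I1 with children ['S', 'Q', 'A']
      leaf 'S' → 'S'
      leaf 'Q' → 'Q'
      leaf 'A' → 'A'
    → '(S,Q,A)'
  → '(T,K,(P,J,(H,X)),(S,Q,A))'
  leaf 'D' → 'D'
  leaf 'W' → 'W'
→ '((T,K,(P,J,(H,X)),(S,Q,A)),D,W)'
Final: ((T,K,(P,J,(H,X)),(S,Q,A)),D,W);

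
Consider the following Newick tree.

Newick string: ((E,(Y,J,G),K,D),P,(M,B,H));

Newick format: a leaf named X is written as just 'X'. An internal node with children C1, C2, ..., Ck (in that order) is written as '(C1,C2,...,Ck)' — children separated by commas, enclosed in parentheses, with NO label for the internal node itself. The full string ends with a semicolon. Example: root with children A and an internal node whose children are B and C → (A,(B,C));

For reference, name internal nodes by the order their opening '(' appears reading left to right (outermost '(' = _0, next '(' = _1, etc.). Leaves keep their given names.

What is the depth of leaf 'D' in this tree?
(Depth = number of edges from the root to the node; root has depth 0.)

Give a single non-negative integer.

Answer: 2

Derivation:
Newick: ((E,(Y,J,G),K,D),P,(M,B,H));
Naming internals by '(' encounter order: outermost '(' = _0, next = _1, ...
Query node: D
Path from root: _0 -> _1 -> D
Depth of D: 2 (number of edges from root)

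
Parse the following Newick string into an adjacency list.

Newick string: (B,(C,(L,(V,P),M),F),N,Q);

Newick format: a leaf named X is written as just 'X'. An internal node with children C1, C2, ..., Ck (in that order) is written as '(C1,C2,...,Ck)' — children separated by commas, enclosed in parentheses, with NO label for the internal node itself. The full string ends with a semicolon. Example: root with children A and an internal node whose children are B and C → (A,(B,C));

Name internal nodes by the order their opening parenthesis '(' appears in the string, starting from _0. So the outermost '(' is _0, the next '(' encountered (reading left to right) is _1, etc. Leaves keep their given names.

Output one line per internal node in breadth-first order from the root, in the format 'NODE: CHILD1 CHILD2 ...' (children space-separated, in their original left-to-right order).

Input: (B,(C,(L,(V,P),M),F),N,Q);
Scanning left-to-right, naming '(' by encounter order:
  pos 0: '(' -> open internal node _0 (depth 1)
  pos 3: '(' -> open internal node _1 (depth 2)
  pos 6: '(' -> open internal node _2 (depth 3)
  pos 9: '(' -> open internal node _3 (depth 4)
  pos 13: ')' -> close internal node _3 (now at depth 3)
  pos 16: ')' -> close internal node _2 (now at depth 2)
  pos 19: ')' -> close internal node _1 (now at depth 1)
  pos 24: ')' -> close internal node _0 (now at depth 0)
Total internal nodes: 4
BFS adjacency from root:
  _0: B _1 N Q
  _1: C _2 F
  _2: L _3 M
  _3: V P

Answer: _0: B _1 N Q
_1: C _2 F
_2: L _3 M
_3: V P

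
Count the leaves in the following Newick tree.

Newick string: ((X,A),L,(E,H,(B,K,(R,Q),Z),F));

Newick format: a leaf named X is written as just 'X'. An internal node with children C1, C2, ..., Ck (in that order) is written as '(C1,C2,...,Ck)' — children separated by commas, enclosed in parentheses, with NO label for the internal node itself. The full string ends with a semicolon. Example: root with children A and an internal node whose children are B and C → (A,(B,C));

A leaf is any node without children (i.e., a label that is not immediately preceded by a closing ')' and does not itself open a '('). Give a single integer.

Answer: 11

Derivation:
Newick: ((X,A),L,(E,H,(B,K,(R,Q),Z),F));
Scan left-to-right; a leaf is any maximal label run not followed by '(':
  pos 2: leaf 'X' → count = 1
  pos 4: leaf 'A' → count = 2
  pos 7: leaf 'L' → count = 3
  pos 10: leaf 'E' → count = 4
  pos 12: leaf 'H' → count = 5
  pos 15: leaf 'B' → count = 6
  pos 17: leaf 'K' → count = 7
  pos 20: leaf 'R' → count = 8
  pos 22: leaf 'Q' → count = 9
  pos 25: leaf 'Z' → count = 10
  pos 28: leaf 'F' → count = 11
Total leaves: 11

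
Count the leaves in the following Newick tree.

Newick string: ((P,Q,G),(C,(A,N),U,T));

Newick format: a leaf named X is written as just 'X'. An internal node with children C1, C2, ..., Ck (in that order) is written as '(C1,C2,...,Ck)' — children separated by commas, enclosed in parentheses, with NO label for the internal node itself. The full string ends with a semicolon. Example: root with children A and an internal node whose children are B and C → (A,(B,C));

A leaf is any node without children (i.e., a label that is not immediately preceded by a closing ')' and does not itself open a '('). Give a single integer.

Answer: 8

Derivation:
Newick: ((P,Q,G),(C,(A,N),U,T));
Scan left-to-right; a leaf is any maximal label run not followed by '(':
  pos 2: leaf 'P' → count = 1
  pos 4: leaf 'Q' → count = 2
  pos 6: leaf 'G' → count = 3
  pos 10: leaf 'C' → count = 4
  pos 13: leaf 'A' → count = 5
  pos 15: leaf 'N' → count = 6
  pos 18: leaf 'U' → count = 7
  pos 20: leaf 'T' → count = 8
Total leaves: 8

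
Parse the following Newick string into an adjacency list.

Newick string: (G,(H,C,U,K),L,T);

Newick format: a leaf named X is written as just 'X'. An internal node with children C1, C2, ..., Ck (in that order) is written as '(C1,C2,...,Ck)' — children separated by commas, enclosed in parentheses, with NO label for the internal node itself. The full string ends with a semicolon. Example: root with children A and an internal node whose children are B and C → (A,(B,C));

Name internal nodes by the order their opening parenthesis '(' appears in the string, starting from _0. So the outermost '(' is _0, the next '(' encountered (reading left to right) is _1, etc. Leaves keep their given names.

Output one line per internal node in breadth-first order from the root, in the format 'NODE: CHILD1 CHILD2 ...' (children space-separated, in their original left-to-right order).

Answer: _0: G _1 L T
_1: H C U K

Derivation:
Input: (G,(H,C,U,K),L,T);
Scanning left-to-right, naming '(' by encounter order:
  pos 0: '(' -> open internal node _0 (depth 1)
  pos 3: '(' -> open internal node _1 (depth 2)
  pos 11: ')' -> close internal node _1 (now at depth 1)
  pos 16: ')' -> close internal node _0 (now at depth 0)
Total internal nodes: 2
BFS adjacency from root:
  _0: G _1 L T
  _1: H C U K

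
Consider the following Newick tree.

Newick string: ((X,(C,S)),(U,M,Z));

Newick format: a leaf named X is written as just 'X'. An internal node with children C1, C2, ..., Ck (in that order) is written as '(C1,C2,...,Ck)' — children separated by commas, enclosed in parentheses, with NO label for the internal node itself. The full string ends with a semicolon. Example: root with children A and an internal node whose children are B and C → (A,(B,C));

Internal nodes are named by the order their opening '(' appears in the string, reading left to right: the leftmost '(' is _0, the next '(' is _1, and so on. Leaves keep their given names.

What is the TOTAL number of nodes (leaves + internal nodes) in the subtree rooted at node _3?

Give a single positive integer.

Answer: 4

Derivation:
Newick: ((X,(C,S)),(U,M,Z));
Locate _3: it is the '(' at position 11 (the 4th '(' reading left to right).
Query: subtree rooted at _3
_3: subtree_size = 1 + 3
  U: subtree_size = 1 + 0
  M: subtree_size = 1 + 0
  Z: subtree_size = 1 + 0
Total subtree size of _3: 4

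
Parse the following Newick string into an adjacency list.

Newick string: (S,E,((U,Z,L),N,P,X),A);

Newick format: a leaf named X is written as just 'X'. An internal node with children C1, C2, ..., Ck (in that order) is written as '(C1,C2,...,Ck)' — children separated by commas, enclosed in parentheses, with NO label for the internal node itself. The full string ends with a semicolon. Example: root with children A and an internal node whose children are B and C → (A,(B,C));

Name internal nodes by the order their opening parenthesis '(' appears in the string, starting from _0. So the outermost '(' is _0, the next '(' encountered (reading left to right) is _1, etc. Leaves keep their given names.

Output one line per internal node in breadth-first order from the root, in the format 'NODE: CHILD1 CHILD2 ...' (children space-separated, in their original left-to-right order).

Answer: _0: S E _1 A
_1: _2 N P X
_2: U Z L

Derivation:
Input: (S,E,((U,Z,L),N,P,X),A);
Scanning left-to-right, naming '(' by encounter order:
  pos 0: '(' -> open internal node _0 (depth 1)
  pos 5: '(' -> open internal node _1 (depth 2)
  pos 6: '(' -> open internal node _2 (depth 3)
  pos 12: ')' -> close internal node _2 (now at depth 2)
  pos 19: ')' -> close internal node _1 (now at depth 1)
  pos 22: ')' -> close internal node _0 (now at depth 0)
Total internal nodes: 3
BFS adjacency from root:
  _0: S E _1 A
  _1: _2 N P X
  _2: U Z L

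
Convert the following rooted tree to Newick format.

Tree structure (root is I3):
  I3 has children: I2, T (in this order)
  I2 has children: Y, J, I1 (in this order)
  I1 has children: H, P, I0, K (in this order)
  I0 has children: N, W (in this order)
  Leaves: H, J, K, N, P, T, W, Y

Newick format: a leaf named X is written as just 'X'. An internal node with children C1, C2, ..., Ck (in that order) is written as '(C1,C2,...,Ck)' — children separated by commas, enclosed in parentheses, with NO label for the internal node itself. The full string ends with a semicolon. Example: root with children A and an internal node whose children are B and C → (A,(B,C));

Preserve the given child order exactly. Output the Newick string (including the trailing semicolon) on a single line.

Answer: ((Y,J,(H,P,(N,W),K)),T);

Derivation:
internal I3 with children ['I2', 'T']
  internal I2 with children ['Y', 'J', 'I1']
    leaf 'Y' → 'Y'
    leaf 'J' → 'J'
    internal I1 with children ['H', 'P', 'I0', 'K']
      leaf 'H' → 'H'
      leaf 'P' → 'P'
      internal I0 with children ['N', 'W']
        leaf 'N' → 'N'
        leaf 'W' → 'W'
      → '(N,W)'
      leaf 'K' → 'K'
    → '(H,P,(N,W),K)'
  → '(Y,J,(H,P,(N,W),K))'
  leaf 'T' → 'T'
→ '((Y,J,(H,P,(N,W),K)),T)'
Final: ((Y,J,(H,P,(N,W),K)),T);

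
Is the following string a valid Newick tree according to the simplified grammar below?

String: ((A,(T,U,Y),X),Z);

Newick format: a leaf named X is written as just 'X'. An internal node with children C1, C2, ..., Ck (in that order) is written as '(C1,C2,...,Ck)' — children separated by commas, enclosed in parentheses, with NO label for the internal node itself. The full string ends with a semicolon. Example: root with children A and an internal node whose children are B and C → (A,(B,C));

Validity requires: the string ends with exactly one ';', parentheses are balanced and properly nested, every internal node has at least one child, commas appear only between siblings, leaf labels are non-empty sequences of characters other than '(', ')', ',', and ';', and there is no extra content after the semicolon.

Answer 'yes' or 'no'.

Input: ((A,(T,U,Y),X),Z);
Paren balance: 3 '(' vs 3 ')' OK
Ends with single ';': True
Full parse: OK
Valid: True

Answer: yes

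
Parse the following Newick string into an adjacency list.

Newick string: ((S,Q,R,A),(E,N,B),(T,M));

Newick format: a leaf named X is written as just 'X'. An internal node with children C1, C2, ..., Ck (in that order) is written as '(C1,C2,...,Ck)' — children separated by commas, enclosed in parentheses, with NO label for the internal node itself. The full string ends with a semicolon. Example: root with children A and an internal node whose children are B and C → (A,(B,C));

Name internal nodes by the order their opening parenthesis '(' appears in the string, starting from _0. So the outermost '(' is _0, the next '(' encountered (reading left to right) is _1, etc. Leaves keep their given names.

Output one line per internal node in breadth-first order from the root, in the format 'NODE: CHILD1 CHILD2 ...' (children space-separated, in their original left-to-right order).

Input: ((S,Q,R,A),(E,N,B),(T,M));
Scanning left-to-right, naming '(' by encounter order:
  pos 0: '(' -> open internal node _0 (depth 1)
  pos 1: '(' -> open internal node _1 (depth 2)
  pos 9: ')' -> close internal node _1 (now at depth 1)
  pos 11: '(' -> open internal node _2 (depth 2)
  pos 17: ')' -> close internal node _2 (now at depth 1)
  pos 19: '(' -> open internal node _3 (depth 2)
  pos 23: ')' -> close internal node _3 (now at depth 1)
  pos 24: ')' -> close internal node _0 (now at depth 0)
Total internal nodes: 4
BFS adjacency from root:
  _0: _1 _2 _3
  _1: S Q R A
  _2: E N B
  _3: T M

Answer: _0: _1 _2 _3
_1: S Q R A
_2: E N B
_3: T M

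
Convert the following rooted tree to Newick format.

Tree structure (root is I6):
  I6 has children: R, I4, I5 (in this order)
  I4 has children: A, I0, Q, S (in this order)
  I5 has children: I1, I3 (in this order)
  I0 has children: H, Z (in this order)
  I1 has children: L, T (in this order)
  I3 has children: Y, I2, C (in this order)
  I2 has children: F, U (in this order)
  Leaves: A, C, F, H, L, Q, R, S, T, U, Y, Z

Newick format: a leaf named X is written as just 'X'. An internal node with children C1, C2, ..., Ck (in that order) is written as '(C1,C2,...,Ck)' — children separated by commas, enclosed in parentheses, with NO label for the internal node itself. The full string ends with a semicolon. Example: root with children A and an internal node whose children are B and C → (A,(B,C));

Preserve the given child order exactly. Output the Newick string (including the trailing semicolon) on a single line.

internal I6 with children ['R', 'I4', 'I5']
  leaf 'R' → 'R'
  internal I4 with children ['A', 'I0', 'Q', 'S']
    leaf 'A' → 'A'
    internal I0 with children ['H', 'Z']
      leaf 'H' → 'H'
      leaf 'Z' → 'Z'
    → '(H,Z)'
    leaf 'Q' → 'Q'
    leaf 'S' → 'S'
  → '(A,(H,Z),Q,S)'
  internal I5 with children ['I1', 'I3']
    internal I1 with children ['L', 'T']
      leaf 'L' → 'L'
      leaf 'T' → 'T'
    → '(L,T)'
    internal I3 with children ['Y', 'I2', 'C']
      leaf 'Y' → 'Y'
      internal I2 with children ['F', 'U']
        leaf 'F' → 'F'
        leaf 'U' → 'U'
      → '(F,U)'
      leaf 'C' → 'C'
    → '(Y,(F,U),C)'
  → '((L,T),(Y,(F,U),C))'
→ '(R,(A,(H,Z),Q,S),((L,T),(Y,(F,U),C)))'
Final: (R,(A,(H,Z),Q,S),((L,T),(Y,(F,U),C)));

Answer: (R,(A,(H,Z),Q,S),((L,T),(Y,(F,U),C)));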